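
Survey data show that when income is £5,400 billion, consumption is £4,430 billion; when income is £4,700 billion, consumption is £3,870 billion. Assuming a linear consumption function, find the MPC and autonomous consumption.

MPC = 0.8; a = 110

MPC = ΔC/ΔY = (4430 − 3870)/(5400 − 4700) = 560/700 = 0.8
a = C − MPC·Y = 3870 − 0.8(4700) = 3870 − 3760 = 110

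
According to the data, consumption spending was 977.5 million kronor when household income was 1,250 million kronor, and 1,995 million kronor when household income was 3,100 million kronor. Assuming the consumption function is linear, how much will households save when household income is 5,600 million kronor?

S = 2230

MPC = (1995 − 977.5)/(3100 − 1250) = 1017.5/1850 = 0.55
a = 977.5 − 0.55(1250) = 977.5 − 687.5 = 290
C = 290 + 0.55(5600) = 3370
S = 5600 − 3370 = 2230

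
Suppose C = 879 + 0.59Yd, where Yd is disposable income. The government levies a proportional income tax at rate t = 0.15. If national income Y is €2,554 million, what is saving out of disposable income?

S = 11.069

Yd = (1 − 0.15)(2554) = 0.85(2554) = 2170.9
C = 879 + 0.59(2170.9) = 879 + 1280.831 = 2159.831
S = Yd − C = 2170.9 − 2159.831 = 11.069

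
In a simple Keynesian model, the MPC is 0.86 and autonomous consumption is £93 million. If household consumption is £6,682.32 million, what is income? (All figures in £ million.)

93 + 0.86Y = 6682.32
0.86Y = 6589.32, so Y = 6589.32/0.86 = 7662

Y = 7662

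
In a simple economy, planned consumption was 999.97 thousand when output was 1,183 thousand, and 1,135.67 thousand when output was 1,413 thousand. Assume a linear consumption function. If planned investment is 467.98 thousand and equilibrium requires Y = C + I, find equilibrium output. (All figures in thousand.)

Y = 1878

MPC = (1135.67 − 999.97)/(1413 − 1183) = 135.7/230 = 0.59
a = 999.97 − 0.59(1183) = 302
Equilibrium: Y = 302 + 0.59Y + 467.98
0.41Y = 769.98, so Y = 769.98/0.41 = 1878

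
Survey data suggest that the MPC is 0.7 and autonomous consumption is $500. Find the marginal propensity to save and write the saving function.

MPS = 1 − MPC = 1 − 0.7 = 0.3
S = Y − C = -500 + 0.3Y

MPS = 0.3; S = -500 + 0.3Y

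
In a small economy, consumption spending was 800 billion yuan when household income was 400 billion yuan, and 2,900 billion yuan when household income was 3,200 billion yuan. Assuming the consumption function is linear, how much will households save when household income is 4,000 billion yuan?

S = 500

MPC = (2900 − 800)/(3200 − 400) = 2100/2800 = 0.75
a = 800 − 0.75(400) = 800 − 300 = 500
C = 500 + 0.75(4000) = 3500
S = 4000 − 3500 = 500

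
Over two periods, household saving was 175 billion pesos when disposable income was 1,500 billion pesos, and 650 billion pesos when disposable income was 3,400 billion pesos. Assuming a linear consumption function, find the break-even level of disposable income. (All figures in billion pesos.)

MPS = ΔS/ΔY = (650 − 175)/(3400 − 1500) = 475/1900 = 0.25
MPC = 1 − MPS = 0.75
From S(1500) = 175: −a + 0.25(1500) = 175, so a = 375 − 175 = 200
Break-even (S = 0): Y = a/MPS = 200/0.25 = 800

Y = 800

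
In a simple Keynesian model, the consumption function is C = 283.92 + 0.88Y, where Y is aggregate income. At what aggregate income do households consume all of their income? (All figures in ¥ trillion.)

Y = 2366

At break-even, C = Y: 283.92 + 0.88Y = Y
0.12Y = 283.92, so Y = 283.92/0.12 = 2366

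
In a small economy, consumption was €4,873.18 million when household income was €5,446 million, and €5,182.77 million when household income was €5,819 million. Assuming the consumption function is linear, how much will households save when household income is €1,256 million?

MPC = (5182.77 − 4873.18)/(5819 − 5446) = 309.59/373 = 0.83
a = 4873.18 − 0.83(5446) = 4873.18 − 4520.18 = 353
C = 353 + 0.83(1256) = 1395.48
S = 1256 − 1395.48 = -139.48

S = -139.48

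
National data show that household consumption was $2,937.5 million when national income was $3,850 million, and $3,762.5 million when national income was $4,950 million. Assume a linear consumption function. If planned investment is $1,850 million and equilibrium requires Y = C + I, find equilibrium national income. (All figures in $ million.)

Y = 7600

MPC = (3762.5 − 2937.5)/(4950 − 3850) = 825/1100 = 0.75
a = 2937.5 − 0.75(3850) = 50
Equilibrium: Y = 50 + 0.75Y + 1850
0.25Y = 1900, so Y = 1900/0.25 = 7600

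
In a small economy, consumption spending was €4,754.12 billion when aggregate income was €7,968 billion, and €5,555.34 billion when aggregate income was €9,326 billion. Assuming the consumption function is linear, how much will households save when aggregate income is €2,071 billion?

MPC = (5555.34 − 4754.12)/(9326 − 7968) = 801.22/1358 = 0.59
a = 4754.12 − 0.59(7968) = 4754.12 − 4701.12 = 53
C = 53 + 0.59(2071) = 1274.89
S = 2071 − 1274.89 = 796.11

S = 796.11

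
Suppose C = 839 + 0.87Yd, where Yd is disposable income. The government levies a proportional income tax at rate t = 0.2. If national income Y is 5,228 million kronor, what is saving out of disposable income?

Yd = (1 − 0.2)(5228) = 0.8(5228) = 4182.4
C = 839 + 0.87(4182.4) = 839 + 3638.688 = 4477.688
S = Yd − C = 4182.4 − 4477.688 = -295.288

S = -295.288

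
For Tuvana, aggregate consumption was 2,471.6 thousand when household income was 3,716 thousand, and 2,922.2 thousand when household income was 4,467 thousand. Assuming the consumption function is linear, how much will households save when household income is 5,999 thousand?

S = 2157.6

MPC = (2922.2 − 2471.6)/(4467 − 3716) = 450.6/751 = 0.6
a = 2471.6 − 0.6(3716) = 2471.6 − 2229.6 = 242
C = 242 + 0.6(5999) = 3841.4
S = 5999 − 3841.4 = 2157.6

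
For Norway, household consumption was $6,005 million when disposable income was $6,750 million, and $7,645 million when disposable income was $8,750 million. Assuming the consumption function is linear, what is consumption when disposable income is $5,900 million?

C = 5308

MPC = (7645 − 6005)/(8750 − 6750) = 1640/2000 = 0.82
a = 6005 − 0.82(6750) = 6005 − 5535 = 470
C = 470 + 0.82(5900) = 470 + 4838 = 5308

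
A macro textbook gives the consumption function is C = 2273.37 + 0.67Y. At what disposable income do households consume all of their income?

Y = 6889

At break-even, C = Y: 2273.37 + 0.67Y = Y
0.33Y = 2273.37, so Y = 2273.37/0.33 = 6889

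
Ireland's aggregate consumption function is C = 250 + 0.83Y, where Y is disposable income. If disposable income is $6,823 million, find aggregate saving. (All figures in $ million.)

S = 909.91

C = 250 + 0.83(6823) = 250 + 5663.09 = 5913.09
S = Y − C = 6823 − 5913.09 = 909.91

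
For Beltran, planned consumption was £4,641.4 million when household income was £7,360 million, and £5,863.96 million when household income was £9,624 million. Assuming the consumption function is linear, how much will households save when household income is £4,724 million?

MPC = (5863.96 − 4641.4)/(9624 − 7360) = 1222.56/2264 = 0.54
a = 4641.4 − 0.54(7360) = 4641.4 − 3974.4 = 667
C = 667 + 0.54(4724) = 3217.96
S = 4724 − 3217.96 = 1506.04

S = 1506.04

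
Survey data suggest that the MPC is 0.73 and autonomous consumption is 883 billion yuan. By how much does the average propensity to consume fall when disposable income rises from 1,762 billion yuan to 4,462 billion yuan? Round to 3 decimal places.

At Y = 1762: C = 883 + 0.73(1762) = 2169.26, APC = 2169.26/1762 = 1.2311
At Y = 4462: C = 4140.26, APC = 4140.26/4462 = 0.9279
Fall in APC = 1.2311 − 0.9279 = 0.3032 ≈ 0.303

ΔAPC = 0.303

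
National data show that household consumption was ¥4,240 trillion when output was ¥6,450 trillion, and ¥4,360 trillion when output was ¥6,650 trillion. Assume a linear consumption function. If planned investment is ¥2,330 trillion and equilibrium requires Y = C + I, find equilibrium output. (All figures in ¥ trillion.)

Y = 6750

MPC = (4360 − 4240)/(6650 − 6450) = 120/200 = 0.6
a = 4240 − 0.6(6450) = 370
Equilibrium: Y = 370 + 0.6Y + 2330
0.4Y = 2700, so Y = 2700/0.4 = 6750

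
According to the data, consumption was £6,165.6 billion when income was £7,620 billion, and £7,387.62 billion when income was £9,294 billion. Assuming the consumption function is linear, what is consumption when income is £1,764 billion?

C = 1890.72

MPC = (7387.62 − 6165.6)/(9294 − 7620) = 1222.02/1674 = 0.73
a = 6165.6 − 0.73(7620) = 6165.6 − 5562.6 = 603
C = 603 + 0.73(1764) = 603 + 1287.72 = 1890.72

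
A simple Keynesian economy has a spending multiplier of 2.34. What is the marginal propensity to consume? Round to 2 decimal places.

MPC = 0.57

k = 1/(1 − MPC), so 1 − MPC = 1/k = 1/2.34 = 0.4274
MPC = 1 − 0.4274 = 0.57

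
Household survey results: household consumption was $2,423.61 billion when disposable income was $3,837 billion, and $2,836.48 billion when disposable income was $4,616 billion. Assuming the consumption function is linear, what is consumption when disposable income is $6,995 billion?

MPC = (2836.48 − 2423.61)/(4616 − 3837) = 412.87/779 = 0.53
a = 2423.61 − 0.53(3837) = 2423.61 − 2033.61 = 390
C = 390 + 0.53(6995) = 390 + 3707.35 = 4097.35

C = 4097.35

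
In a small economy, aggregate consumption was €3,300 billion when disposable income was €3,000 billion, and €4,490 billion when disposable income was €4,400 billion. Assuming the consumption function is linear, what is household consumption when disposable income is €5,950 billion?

MPC = (4490 − 3300)/(4400 − 3000) = 1190/1400 = 0.85
a = 3300 − 0.85(3000) = 3300 − 2550 = 750
C = 750 + 0.85(5950) = 750 + 5057.5 = 5807.5

C = 5807.5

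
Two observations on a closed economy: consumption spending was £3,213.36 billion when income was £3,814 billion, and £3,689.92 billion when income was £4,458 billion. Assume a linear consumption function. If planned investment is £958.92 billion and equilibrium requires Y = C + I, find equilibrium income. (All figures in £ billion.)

Y = 5192

MPC = (3689.92 − 3213.36)/(4458 − 3814) = 476.56/644 = 0.74
a = 3213.36 − 0.74(3814) = 391
Equilibrium: Y = 391 + 0.74Y + 958.92
0.26Y = 1349.92, so Y = 1349.92/0.26 = 5192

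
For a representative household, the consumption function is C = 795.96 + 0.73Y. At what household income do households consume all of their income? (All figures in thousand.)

Y = 2948

At break-even, C = Y: 795.96 + 0.73Y = Y
0.27Y = 795.96, so Y = 795.96/0.27 = 2948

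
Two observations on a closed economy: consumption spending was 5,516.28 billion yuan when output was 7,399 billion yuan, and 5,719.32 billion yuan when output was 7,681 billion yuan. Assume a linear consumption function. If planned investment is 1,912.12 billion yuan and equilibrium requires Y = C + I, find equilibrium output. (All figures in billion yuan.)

MPC = (5719.32 − 5516.28)/(7681 − 7399) = 203.04/282 = 0.72
a = 5516.28 − 0.72(7399) = 189
Equilibrium: Y = 189 + 0.72Y + 1912.12
0.28Y = 2101.12, so Y = 2101.12/0.28 = 7504

Y = 7504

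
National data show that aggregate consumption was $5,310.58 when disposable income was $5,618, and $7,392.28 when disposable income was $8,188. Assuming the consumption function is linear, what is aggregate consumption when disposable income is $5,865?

MPC = (7392.28 − 5310.58)/(8188 − 5618) = 2081.7/2570 = 0.81
a = 5310.58 − 0.81(5618) = 5310.58 − 4550.58 = 760
C = 760 + 0.81(5865) = 760 + 4750.65 = 5510.65

C = 5510.65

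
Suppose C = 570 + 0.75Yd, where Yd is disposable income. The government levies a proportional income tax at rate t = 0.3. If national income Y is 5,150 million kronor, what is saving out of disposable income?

Yd = (1 − 0.3)(5150) = 0.7(5150) = 3605
C = 570 + 0.75(3605) = 570 + 2703.75 = 3273.75
S = Yd − C = 3605 − 3273.75 = 331.25

S = 331.25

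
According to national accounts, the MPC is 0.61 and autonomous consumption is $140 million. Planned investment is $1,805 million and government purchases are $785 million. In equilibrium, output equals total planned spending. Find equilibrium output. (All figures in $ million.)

Y = 7000

Y = C + I + G = 140 + 0.61Y + 1805 + 785
Y − 0.61Y = 2730
0.39Y = 2730, so Y = 2730/0.39 = 7000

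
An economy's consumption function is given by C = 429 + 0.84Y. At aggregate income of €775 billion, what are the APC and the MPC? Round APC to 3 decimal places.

MPC = 0.84 (the slope of the consumption function)
C = 429 + 0.84(775) = 1080, so APC = 1080/775 = 1.394

APC = 1.394; MPC = 0.84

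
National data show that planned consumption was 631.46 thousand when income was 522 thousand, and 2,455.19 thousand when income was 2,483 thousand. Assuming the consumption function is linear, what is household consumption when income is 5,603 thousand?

C = 5356.79

MPC = (2455.19 − 631.46)/(2483 − 522) = 1823.73/1961 = 0.93
a = 631.46 − 0.93(522) = 631.46 − 485.46 = 146
C = 146 + 0.93(5603) = 146 + 5210.79 = 5356.79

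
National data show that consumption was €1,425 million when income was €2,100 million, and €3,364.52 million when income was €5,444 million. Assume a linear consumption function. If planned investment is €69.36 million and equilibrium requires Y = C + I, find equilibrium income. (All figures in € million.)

MPC = (3364.52 − 1425)/(5444 − 2100) = 1939.52/3344 = 0.58
a = 1425 − 0.58(2100) = 207
Equilibrium: Y = 207 + 0.58Y + 69.36
0.42Y = 276.36, so Y = 276.36/0.42 = 658

Y = 658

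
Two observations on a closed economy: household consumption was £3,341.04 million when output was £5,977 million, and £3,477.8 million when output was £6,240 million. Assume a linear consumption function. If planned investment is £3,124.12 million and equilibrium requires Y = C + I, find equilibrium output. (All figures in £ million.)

Y = 6994

MPC = (3477.8 − 3341.04)/(6240 − 5977) = 136.76/263 = 0.52
a = 3341.04 − 0.52(5977) = 233
Equilibrium: Y = 233 + 0.52Y + 3124.12
0.48Y = 3357.12, so Y = 3357.12/0.48 = 6994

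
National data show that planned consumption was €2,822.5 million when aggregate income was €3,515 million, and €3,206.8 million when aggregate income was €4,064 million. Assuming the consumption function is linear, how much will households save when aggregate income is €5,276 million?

S = 1220.8

MPC = (3206.8 − 2822.5)/(4064 − 3515) = 384.3/549 = 0.7
a = 2822.5 − 0.7(3515) = 2822.5 − 2460.5 = 362
C = 362 + 0.7(5276) = 4055.2
S = 5276 − 4055.2 = 1220.8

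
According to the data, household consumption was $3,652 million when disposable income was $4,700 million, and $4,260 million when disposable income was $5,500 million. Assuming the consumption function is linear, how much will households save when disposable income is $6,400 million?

MPC = (4260 − 3652)/(5500 − 4700) = 608/800 = 0.76
a = 3652 − 0.76(4700) = 3652 − 3572 = 80
C = 80 + 0.76(6400) = 4944
S = 6400 − 4944 = 1456

S = 1456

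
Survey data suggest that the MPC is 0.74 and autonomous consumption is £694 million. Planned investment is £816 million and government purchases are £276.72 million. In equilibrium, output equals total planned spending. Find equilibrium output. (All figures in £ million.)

Y = 6872

Y = C + I + G = 694 + 0.74Y + 816 + 276.72
Y − 0.74Y = 1786.72
0.26Y = 1786.72, so Y = 1786.72/0.26 = 6872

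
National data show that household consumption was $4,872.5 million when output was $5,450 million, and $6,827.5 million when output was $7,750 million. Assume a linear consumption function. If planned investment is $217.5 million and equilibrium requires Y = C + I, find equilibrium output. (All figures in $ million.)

Y = 3050

MPC = (6827.5 − 4872.5)/(7750 − 5450) = 1955/2300 = 0.85
a = 4872.5 − 0.85(5450) = 240
Equilibrium: Y = 240 + 0.85Y + 217.5
0.15Y = 457.5, so Y = 457.5/0.15 = 3050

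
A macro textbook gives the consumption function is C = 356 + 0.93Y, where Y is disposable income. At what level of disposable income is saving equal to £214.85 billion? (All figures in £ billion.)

Y = 8155

S = Y − C = -356 + 0.07Y
-356 + 0.07Y = 214.85, so 0.07Y = 570.85 and Y = 8155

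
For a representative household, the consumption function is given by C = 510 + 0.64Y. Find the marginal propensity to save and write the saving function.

MPS = 0.36; S = -510 + 0.36Y

MPS = 1 − MPC = 1 − 0.64 = 0.36
S = Y − C = -510 + 0.36Y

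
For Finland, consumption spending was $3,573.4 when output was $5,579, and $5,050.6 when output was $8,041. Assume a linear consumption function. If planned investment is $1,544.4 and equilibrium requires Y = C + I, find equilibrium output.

MPC = (5050.6 − 3573.4)/(8041 − 5579) = 1477.2/2462 = 0.6
a = 3573.4 − 0.6(5579) = 226
Equilibrium: Y = 226 + 0.6Y + 1544.4
0.4Y = 1770.4, so Y = 1770.4/0.4 = 4426

Y = 4426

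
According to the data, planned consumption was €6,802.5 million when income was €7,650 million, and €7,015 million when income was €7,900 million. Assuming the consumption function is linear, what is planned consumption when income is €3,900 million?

MPC = (7015 − 6802.5)/(7900 − 7650) = 212.5/250 = 0.85
a = 6802.5 − 0.85(7650) = 6802.5 − 6502.5 = 300
C = 300 + 0.85(3900) = 300 + 3315 = 3615

C = 3615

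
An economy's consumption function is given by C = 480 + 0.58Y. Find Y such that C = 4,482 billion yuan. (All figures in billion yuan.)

480 + 0.58Y = 4482
0.58Y = 4002, so Y = 4002/0.58 = 6900

Y = 6900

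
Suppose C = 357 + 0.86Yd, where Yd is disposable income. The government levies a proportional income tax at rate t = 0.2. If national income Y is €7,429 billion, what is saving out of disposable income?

Yd = (1 − 0.2)(7429) = 0.8(7429) = 5943.2
C = 357 + 0.86(5943.2) = 357 + 5111.152 = 5468.152
S = Yd − C = 5943.2 − 5468.152 = 475.048

S = 475.048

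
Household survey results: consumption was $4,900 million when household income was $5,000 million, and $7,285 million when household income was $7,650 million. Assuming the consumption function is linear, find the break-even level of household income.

Y = 4000

MPC = (7285 − 4900)/(7650 − 5000) = 2385/2650 = 0.9
a = 4900 − 0.9(5000) = 4900 − 4500 = 400
Break-even: Y = a/(1−MPC) = 400/0.1 = 4000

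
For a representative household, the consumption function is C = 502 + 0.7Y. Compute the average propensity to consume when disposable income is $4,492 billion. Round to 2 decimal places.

APC = 0.81

C = 502 + 0.7(4492) = 3646.4
APC = C/Y = 3646.4/4492 = 0.81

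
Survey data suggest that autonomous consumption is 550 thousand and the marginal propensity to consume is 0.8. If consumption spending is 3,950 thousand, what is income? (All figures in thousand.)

550 + 0.8Y = 3950
0.8Y = 3400, so Y = 3400/0.8 = 4250

Y = 4250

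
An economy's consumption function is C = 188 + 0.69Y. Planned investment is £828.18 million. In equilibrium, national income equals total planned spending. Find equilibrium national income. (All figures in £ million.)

Y = 3278

Y = C + I = 188 + 0.69Y + 828.18
Y − 0.69Y = 1016.18
0.31Y = 1016.18, so Y = 1016.18/0.31 = 3278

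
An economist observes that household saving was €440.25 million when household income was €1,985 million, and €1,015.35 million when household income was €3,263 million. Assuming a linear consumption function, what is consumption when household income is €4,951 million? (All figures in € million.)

C = 3176.05

MPS = ΔS/ΔY = (1015.35 − 440.25)/(3263 − 1985) = 575.1/1278 = 0.45
MPC = 1 − MPS = 0.55
Autonomous saving = 440.25 − 0.45(1985) = -453, so a = 453
C = 453 + 0.55(4951) = 453 + 2723.05 = 3176.05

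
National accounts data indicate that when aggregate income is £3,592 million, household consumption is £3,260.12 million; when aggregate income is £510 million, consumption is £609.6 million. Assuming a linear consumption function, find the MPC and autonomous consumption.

MPC = 0.86; a = 171

MPC = ΔC/ΔY = (3260.12 − 609.6)/(3592 − 510) = 2650.52/3082 = 0.86
a = C − MPC·Y = 609.6 − 0.86(510) = 609.6 − 438.6 = 171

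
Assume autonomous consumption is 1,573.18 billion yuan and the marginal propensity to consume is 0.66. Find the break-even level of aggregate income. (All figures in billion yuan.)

At break-even, C = Y: 1573.18 + 0.66Y = Y
0.34Y = 1573.18, so Y = 1573.18/0.34 = 4627

Y = 4627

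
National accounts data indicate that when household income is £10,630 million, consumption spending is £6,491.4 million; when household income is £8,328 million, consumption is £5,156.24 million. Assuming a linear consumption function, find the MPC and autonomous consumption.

MPC = 0.58; a = 326

MPC = ΔC/ΔY = (6491.4 − 5156.24)/(10630 − 8328) = 1335.16/2302 = 0.58
a = C − MPC·Y = 5156.24 − 0.58(8328) = 5156.24 − 4830.24 = 326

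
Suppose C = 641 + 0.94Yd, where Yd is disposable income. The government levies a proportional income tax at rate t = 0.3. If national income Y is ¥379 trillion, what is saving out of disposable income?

Yd = (1 − 0.3)(379) = 0.7(379) = 265.3
C = 641 + 0.94(265.3) = 641 + 249.382 = 890.382
S = Yd − C = 265.3 − 890.382 = -625.082

S = -625.082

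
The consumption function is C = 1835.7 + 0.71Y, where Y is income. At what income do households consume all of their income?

At break-even, C = Y: 1835.7 + 0.71Y = Y
0.29Y = 1835.7, so Y = 1835.7/0.29 = 6330

Y = 6330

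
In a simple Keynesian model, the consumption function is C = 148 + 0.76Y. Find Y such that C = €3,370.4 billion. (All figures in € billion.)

148 + 0.76Y = 3370.4
0.76Y = 3222.4, so Y = 3222.4/0.76 = 4240

Y = 4240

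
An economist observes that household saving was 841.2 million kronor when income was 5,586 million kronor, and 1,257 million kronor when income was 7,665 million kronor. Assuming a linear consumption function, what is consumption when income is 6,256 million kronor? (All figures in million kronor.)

MPS = ΔS/ΔY = (1257 − 841.2)/(7665 − 5586) = 415.8/2079 = 0.2
MPC = 1 − MPS = 0.8
Autonomous saving = 841.2 − 0.2(5586) = -276, so a = 276
C = 276 + 0.8(6256) = 276 + 5004.8 = 5280.8

C = 5280.8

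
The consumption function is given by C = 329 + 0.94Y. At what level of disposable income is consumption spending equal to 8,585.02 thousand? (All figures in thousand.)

Y = 8783

329 + 0.94Y = 8585.02
0.94Y = 8256.02, so Y = 8256.02/0.94 = 8783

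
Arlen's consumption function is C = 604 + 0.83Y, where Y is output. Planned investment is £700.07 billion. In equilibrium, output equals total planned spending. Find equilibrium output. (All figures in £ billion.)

Y = C + I = 604 + 0.83Y + 700.07
Y − 0.83Y = 1304.07
0.17Y = 1304.07, so Y = 1304.07/0.17 = 7671

Y = 7671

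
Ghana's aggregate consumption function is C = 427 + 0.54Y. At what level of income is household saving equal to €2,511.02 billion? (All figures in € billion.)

Y = 6387

S = Y − C = -427 + 0.46Y
-427 + 0.46Y = 2511.02, so 0.46Y = 2938.02 and Y = 6387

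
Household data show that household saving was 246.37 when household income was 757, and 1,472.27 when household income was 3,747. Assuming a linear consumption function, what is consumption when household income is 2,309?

C = 1426.31

MPS = ΔS/ΔY = (1472.27 − 246.37)/(3747 − 757) = 1225.9/2990 = 0.41
MPC = 1 − MPS = 0.59
Autonomous saving = 246.37 − 0.41(757) = -64, so a = 64
C = 64 + 0.59(2309) = 64 + 1362.31 = 1426.31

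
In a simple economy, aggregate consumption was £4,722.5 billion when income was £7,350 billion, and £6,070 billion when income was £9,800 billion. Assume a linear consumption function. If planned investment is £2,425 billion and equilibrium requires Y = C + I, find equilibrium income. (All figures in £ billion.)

MPC = (6070 − 4722.5)/(9800 − 7350) = 1347.5/2450 = 0.55
a = 4722.5 − 0.55(7350) = 680
Equilibrium: Y = 680 + 0.55Y + 2425
0.45Y = 3105, so Y = 3105/0.45 = 6900

Y = 6900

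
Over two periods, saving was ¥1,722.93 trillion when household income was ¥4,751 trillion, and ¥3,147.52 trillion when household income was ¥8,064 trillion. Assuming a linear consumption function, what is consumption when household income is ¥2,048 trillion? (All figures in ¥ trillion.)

C = 1487.36

MPS = ΔS/ΔY = (3147.52 − 1722.93)/(8064 − 4751) = 1424.59/3313 = 0.43
MPC = 1 − MPS = 0.57
Autonomous saving = 1722.93 − 0.43(4751) = -320, so a = 320
C = 320 + 0.57(2048) = 320 + 1167.36 = 1487.36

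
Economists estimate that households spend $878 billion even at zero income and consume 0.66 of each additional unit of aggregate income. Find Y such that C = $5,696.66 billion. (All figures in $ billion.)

878 + 0.66Y = 5696.66
0.66Y = 4818.66, so Y = 4818.66/0.66 = 7301

Y = 7301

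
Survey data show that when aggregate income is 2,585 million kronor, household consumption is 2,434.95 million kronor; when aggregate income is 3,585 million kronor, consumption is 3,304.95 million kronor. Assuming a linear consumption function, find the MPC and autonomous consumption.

MPC = 0.87; a = 186

MPC = ΔC/ΔY = (3304.95 − 2434.95)/(3585 − 2585) = 870/1000 = 0.87
a = C − MPC·Y = 2434.95 − 0.87(2585) = 2434.95 − 2248.95 = 186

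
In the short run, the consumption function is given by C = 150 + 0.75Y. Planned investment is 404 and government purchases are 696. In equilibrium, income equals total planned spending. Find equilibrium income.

Y = 5000

Y = C + I + G = 150 + 0.75Y + 404 + 696
Y − 0.75Y = 1250
0.25Y = 1250, so Y = 1250/0.25 = 5000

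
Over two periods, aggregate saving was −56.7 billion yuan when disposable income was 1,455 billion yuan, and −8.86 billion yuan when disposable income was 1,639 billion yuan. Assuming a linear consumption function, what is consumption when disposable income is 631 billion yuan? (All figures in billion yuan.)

C = 901.94

MPS = ΔS/ΔY = (-8.86 − (-56.7))/(1639 − 1455) = 47.84/184 = 0.26
MPC = 1 − MPS = 0.74
Autonomous saving = -56.7 − 0.26(1455) = -435, so a = 435
C = 435 + 0.74(631) = 435 + 466.94 = 901.94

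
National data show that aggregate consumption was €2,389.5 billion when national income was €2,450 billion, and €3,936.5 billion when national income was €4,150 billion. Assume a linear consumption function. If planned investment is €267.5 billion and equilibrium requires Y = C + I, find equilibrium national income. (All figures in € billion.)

MPC = (3936.5 − 2389.5)/(4150 − 2450) = 1547/1700 = 0.91
a = 2389.5 − 0.91(2450) = 160
Equilibrium: Y = 160 + 0.91Y + 267.5
0.09Y = 427.5, so Y = 427.5/0.09 = 4750

Y = 4750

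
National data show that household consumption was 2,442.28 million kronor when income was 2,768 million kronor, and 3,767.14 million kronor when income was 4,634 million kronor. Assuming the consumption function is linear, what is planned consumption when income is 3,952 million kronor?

MPC = (3767.14 − 2442.28)/(4634 − 2768) = 1324.86/1866 = 0.71
a = 2442.28 − 0.71(2768) = 2442.28 − 1965.28 = 477
C = 477 + 0.71(3952) = 477 + 2805.92 = 3282.92

C = 3282.92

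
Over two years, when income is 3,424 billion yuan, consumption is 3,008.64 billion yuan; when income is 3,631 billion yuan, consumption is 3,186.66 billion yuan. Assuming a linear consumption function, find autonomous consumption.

MPC = ΔC/ΔY = (3186.66 − 3008.64)/(3631 − 3424) = 178.02/207 = 0.86
a = C − MPC·Y = 3008.64 − 0.86(3424) = 3008.64 − 2944.64 = 64

a = 64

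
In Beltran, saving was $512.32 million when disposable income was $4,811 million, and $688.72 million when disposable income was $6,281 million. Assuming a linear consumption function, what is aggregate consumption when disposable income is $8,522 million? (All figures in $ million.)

C = 7564.36

MPS = ΔS/ΔY = (688.72 − 512.32)/(6281 − 4811) = 176.4/1470 = 0.12
MPC = 1 − MPS = 0.88
Autonomous saving = 512.32 − 0.12(4811) = -65, so a = 65
C = 65 + 0.88(8522) = 65 + 7499.36 = 7564.36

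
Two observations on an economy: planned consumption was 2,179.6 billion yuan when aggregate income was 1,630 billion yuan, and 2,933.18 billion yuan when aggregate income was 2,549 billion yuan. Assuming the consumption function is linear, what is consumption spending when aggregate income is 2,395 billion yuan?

C = 2806.9

MPC = (2933.18 − 2179.6)/(2549 − 1630) = 753.58/919 = 0.82
a = 2179.6 − 0.82(1630) = 2179.6 − 1336.6 = 843
C = 843 + 0.82(2395) = 843 + 1963.9 = 2806.9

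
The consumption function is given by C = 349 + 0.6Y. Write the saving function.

S = Y − C = Y − (349 + 0.6Y) = -349 + (1 − 0.6)Y

S = -349 + 0.4Y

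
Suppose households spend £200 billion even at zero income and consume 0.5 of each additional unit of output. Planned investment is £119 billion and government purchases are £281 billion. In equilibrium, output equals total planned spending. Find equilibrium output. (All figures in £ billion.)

Y = C + I + G = 200 + 0.5Y + 119 + 281
Y − 0.5Y = 600
0.5Y = 600, so Y = 600/0.5 = 1200

Y = 1200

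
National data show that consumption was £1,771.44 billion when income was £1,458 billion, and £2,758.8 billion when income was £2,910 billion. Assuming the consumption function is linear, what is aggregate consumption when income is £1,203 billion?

MPC = (2758.8 − 1771.44)/(2910 − 1458) = 987.36/1452 = 0.68
a = 1771.44 − 0.68(1458) = 1771.44 − 991.44 = 780
C = 780 + 0.68(1203) = 780 + 818.04 = 1598.04

C = 1598.04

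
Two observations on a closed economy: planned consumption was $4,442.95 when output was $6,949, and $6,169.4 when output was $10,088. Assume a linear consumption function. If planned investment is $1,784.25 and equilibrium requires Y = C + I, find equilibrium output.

MPC = (6169.4 − 4442.95)/(10088 − 6949) = 1726.45/3139 = 0.55
a = 4442.95 − 0.55(6949) = 621
Equilibrium: Y = 621 + 0.55Y + 1784.25
0.45Y = 2405.25, so Y = 2405.25/0.45 = 5345

Y = 5345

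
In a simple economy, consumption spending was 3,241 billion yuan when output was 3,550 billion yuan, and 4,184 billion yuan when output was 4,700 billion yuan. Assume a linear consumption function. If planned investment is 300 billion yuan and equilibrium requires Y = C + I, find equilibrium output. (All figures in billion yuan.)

Y = 3500

MPC = (4184 − 3241)/(4700 − 3550) = 943/1150 = 0.82
a = 3241 − 0.82(3550) = 330
Equilibrium: Y = 330 + 0.82Y + 300
0.18Y = 630, so Y = 630/0.18 = 3500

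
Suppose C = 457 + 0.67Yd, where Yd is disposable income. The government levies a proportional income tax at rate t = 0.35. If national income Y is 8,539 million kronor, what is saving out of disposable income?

Yd = (1 − 0.35)(8539) = 0.65(8539) = 5550.35
C = 457 + 0.67(5550.35) = 457 + 3718.7345 = 4175.7345
S = Yd − C = 5550.35 − 4175.7345 = 1374.6155

S = 1374.6155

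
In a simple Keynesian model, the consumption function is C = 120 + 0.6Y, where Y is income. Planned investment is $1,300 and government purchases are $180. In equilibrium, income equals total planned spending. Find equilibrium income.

Y = C + I + G = 120 + 0.6Y + 1300 + 180
Y − 0.6Y = 1600
0.4Y = 1600, so Y = 1600/0.4 = 4000

Y = 4000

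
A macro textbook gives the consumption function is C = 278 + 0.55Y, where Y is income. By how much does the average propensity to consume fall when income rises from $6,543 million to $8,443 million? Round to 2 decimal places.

ΔAPC = 0.01

At Y = 6543: C = 278 + 0.55(6543) = 3876.65, APC = 3876.65/6543 = 0.592
At Y = 8443: C = 4921.65, APC = 4921.65/8443 = 0.583
Fall in APC = 0.592 − 0.583 = 0.009 ≈ 0.01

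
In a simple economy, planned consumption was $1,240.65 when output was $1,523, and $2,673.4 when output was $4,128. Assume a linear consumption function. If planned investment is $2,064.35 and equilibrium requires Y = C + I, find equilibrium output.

MPC = (2673.4 − 1240.65)/(4128 − 1523) = 1432.75/2605 = 0.55
a = 1240.65 − 0.55(1523) = 403
Equilibrium: Y = 403 + 0.55Y + 2064.35
0.45Y = 2467.35, so Y = 2467.35/0.45 = 5483

Y = 5483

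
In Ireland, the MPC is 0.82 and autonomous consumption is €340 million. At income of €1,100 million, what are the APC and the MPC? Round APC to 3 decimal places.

APC = 1.129; MPC = 0.82

MPC = 0.82 (the slope of the consumption function)
C = 340 + 0.82(1100) = 1242, so APC = 1242/1100 = 1.129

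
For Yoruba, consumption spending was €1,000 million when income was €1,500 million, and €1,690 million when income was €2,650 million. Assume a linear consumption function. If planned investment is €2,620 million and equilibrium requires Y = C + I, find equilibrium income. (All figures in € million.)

Y = 6800

MPC = (1690 − 1000)/(2650 − 1500) = 690/1150 = 0.6
a = 1000 − 0.6(1500) = 100
Equilibrium: Y = 100 + 0.6Y + 2620
0.4Y = 2720, so Y = 2720/0.4 = 6800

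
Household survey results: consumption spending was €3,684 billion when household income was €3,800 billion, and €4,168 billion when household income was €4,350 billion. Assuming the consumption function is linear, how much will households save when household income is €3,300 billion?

MPC = (4168 − 3684)/(4350 − 3800) = 484/550 = 0.88
a = 3684 − 0.88(3800) = 3684 − 3344 = 340
C = 340 + 0.88(3300) = 3244
S = 3300 − 3244 = 56

S = 56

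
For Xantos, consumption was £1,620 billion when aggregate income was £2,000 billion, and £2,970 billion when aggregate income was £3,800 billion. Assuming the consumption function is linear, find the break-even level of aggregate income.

Y = 480

MPC = (2970 − 1620)/(3800 − 2000) = 1350/1800 = 0.75
a = 1620 − 0.75(2000) = 1620 − 1500 = 120
Break-even: Y = a/(1−MPC) = 120/0.25 = 480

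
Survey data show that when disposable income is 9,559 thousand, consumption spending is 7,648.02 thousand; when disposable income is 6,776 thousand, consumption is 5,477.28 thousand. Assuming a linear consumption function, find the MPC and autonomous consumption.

MPC = ΔC/ΔY = (7648.02 − 5477.28)/(9559 − 6776) = 2170.74/2783 = 0.78
a = C − MPC·Y = 5477.28 − 0.78(6776) = 5477.28 − 5285.28 = 192

MPC = 0.78; a = 192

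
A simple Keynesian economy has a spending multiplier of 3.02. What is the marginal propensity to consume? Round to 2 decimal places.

k = 1/(1 − MPC), so 1 − MPC = 1/k = 1/3.02 = 0.3311
MPC = 1 − 0.3311 = 0.67

MPC = 0.67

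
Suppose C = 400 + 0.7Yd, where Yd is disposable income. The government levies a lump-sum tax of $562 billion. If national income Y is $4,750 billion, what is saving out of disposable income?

S = 856.4

Yd = Y − T = 4750 − 562 = 4188
C = 400 + 0.7(4188) = 400 + 2931.6 = 3331.6
S = Yd − C = 4188 − 3331.6 = 856.4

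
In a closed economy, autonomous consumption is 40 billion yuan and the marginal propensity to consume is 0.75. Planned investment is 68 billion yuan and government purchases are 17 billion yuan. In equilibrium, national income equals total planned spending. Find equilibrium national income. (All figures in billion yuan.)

Y = C + I + G = 40 + 0.75Y + 68 + 17
Y − 0.75Y = 125
0.25Y = 125, so Y = 125/0.25 = 500

Y = 500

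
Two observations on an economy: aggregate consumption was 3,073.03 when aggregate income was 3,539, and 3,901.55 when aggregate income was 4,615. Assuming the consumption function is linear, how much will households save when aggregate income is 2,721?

MPC = (3901.55 − 3073.03)/(4615 − 3539) = 828.52/1076 = 0.77
a = 3073.03 − 0.77(3539) = 3073.03 − 2725.03 = 348
C = 348 + 0.77(2721) = 2443.17
S = 2721 − 2443.17 = 277.83

S = 277.83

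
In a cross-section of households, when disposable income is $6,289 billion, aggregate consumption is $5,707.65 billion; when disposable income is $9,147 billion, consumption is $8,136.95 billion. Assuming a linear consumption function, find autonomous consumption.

a = 362

MPC = ΔC/ΔY = (8136.95 − 5707.65)/(9147 − 6289) = 2429.3/2858 = 0.85
a = C − MPC·Y = 5707.65 − 0.85(6289) = 5707.65 − 5345.65 = 362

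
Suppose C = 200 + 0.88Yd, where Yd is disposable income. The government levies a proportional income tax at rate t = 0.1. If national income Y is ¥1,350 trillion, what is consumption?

C = 1269.2

Yd = (1 − 0.1)(1350) = 0.9(1350) = 1215
C = 200 + 0.88(1215) = 200 + 1069.2 = 1269.2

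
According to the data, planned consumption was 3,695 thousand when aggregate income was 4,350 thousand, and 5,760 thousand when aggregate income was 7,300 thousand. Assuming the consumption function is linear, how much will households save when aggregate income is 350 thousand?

MPC = (5760 − 3695)/(7300 − 4350) = 2065/2950 = 0.7
a = 3695 − 0.7(4350) = 3695 − 3045 = 650
C = 650 + 0.7(350) = 895
S = 350 − 895 = -545

S = -545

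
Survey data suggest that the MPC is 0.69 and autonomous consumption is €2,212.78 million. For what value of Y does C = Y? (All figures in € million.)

At break-even, C = Y: 2212.78 + 0.69Y = Y
0.31Y = 2212.78, so Y = 2212.78/0.31 = 7138

Y = 7138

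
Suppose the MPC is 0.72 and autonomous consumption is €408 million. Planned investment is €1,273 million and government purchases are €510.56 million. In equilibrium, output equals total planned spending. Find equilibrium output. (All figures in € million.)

Y = 7827

Y = C + I + G = 408 + 0.72Y + 1273 + 510.56
Y − 0.72Y = 2191.56
0.28Y = 2191.56, so Y = 2191.56/0.28 = 7827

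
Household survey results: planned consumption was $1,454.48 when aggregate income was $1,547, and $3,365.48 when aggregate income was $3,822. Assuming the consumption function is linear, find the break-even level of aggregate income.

Y = 968.75

MPC = (3365.48 − 1454.48)/(3822 − 1547) = 1911/2275 = 0.84
a = 1454.48 − 0.84(1547) = 1454.48 − 1299.48 = 155
Break-even: Y = a/(1−MPC) = 155/0.16 = 968.75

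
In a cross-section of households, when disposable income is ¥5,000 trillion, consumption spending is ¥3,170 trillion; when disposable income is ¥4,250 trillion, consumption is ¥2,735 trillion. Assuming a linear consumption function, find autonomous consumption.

MPC = ΔC/ΔY = (3170 − 2735)/(5000 − 4250) = 435/750 = 0.58
a = C − MPC·Y = 2735 − 0.58(4250) = 2735 − 2465 = 270

a = 270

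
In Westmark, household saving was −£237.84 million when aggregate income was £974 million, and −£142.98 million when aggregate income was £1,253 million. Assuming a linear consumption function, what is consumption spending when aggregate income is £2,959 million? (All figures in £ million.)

MPS = ΔS/ΔY = (-142.98 − (-237.84))/(1253 − 974) = 94.86/279 = 0.34
MPC = 1 − MPS = 0.66
Autonomous saving = -237.84 − 0.34(974) = -569, so a = 569
C = 569 + 0.66(2959) = 569 + 1952.94 = 2521.94

C = 2521.94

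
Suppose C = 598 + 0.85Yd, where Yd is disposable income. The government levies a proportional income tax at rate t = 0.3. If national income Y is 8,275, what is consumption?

Yd = (1 − 0.3)(8275) = 0.7(8275) = 5792.5
C = 598 + 0.85(5792.5) = 598 + 4923.625 = 5521.625

C = 5521.625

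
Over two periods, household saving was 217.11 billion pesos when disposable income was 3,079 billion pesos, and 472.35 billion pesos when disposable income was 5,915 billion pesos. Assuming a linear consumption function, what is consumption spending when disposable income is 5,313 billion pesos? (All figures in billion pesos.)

C = 4894.83

MPS = ΔS/ΔY = (472.35 − 217.11)/(5915 − 3079) = 255.24/2836 = 0.09
MPC = 1 − MPS = 0.91
Autonomous saving = 217.11 − 0.09(3079) = -60, so a = 60
C = 60 + 0.91(5313) = 60 + 4834.83 = 4894.83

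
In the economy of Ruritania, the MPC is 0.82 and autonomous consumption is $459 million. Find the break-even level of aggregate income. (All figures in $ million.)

At break-even, C = Y: 459 + 0.82Y = Y
0.18Y = 459, so Y = 459/0.18 = 2550

Y = 2550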